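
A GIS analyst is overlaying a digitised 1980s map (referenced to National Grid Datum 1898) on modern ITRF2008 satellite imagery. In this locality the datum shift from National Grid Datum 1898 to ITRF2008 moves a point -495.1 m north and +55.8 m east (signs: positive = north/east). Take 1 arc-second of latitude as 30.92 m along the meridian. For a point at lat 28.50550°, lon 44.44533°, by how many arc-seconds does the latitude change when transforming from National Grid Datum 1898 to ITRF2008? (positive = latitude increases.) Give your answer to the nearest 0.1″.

1″ of latitude = 30.92 m, so Δφ = -495.1 / 30.92 = -16.012″.

Δφ = -16.0″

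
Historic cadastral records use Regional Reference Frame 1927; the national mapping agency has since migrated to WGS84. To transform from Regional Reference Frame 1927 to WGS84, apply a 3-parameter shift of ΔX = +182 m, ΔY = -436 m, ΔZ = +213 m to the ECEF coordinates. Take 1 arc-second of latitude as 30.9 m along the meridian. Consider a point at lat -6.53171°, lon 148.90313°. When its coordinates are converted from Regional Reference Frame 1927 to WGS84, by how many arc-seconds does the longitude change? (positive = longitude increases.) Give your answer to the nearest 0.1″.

Δλ = 9.1″

sin φ = -0.113753, cos φ = 0.993509, sin λ = 0.516487, cos λ = -0.856295.
East component: ΔE = −sin λ·ΔX + cos λ·ΔY = −(0.516487)(182) + (-0.856295)(-436) = 279.34 m.
1° of latitude spans 3600 × 30.90 = 111240 m; at latitude φ, 1° of longitude spans that × cos φ = 110517.9 m, so Δλ = 279.34 / 110517.9 × 3600 = 9.099″.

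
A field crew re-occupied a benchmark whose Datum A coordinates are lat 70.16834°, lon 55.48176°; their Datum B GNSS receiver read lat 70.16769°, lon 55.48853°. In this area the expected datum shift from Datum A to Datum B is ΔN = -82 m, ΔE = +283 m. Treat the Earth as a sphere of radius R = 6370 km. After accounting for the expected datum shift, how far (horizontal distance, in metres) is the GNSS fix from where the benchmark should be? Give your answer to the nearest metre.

29 m

Observed coordinate differences: Δφ = -0.00065°, Δλ = +0.00677°.
Converting to metres (1° lat = 111177 m, cos φ = 0.339258): observed ΔN = -72.3 m, observed ΔE = 255.3 m.
Subtracting the expected shift leaves a residual of -72.3 − (-82) = 9.7 m north and 255.3 − (283) = -27.7 m east.
Residual distance = √(9.7² + (-27.7)²) = 29.3 m.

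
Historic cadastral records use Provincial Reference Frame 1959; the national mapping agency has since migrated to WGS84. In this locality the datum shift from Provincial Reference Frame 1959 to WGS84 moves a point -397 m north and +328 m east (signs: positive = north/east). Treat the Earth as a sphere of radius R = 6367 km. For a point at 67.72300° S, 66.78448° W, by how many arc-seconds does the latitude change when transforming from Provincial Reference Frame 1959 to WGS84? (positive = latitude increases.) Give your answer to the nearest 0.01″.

On a sphere of radius R, 1 rad of latitude = R, so Δφ = ΔN / R = -397.0 / 6367000 = -6.2353e-05 rad = -12.861″.

Δφ = -12.86″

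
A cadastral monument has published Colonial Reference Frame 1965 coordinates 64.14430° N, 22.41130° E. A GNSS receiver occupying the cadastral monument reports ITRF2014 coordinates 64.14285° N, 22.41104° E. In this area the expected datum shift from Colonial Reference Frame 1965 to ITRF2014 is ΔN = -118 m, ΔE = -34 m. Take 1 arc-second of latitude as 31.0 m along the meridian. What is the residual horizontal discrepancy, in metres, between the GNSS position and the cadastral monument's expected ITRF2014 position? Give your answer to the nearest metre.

49 m

Observed coordinate differences: Δφ = -0.00145°, Δλ = -0.00026°.
Converting to metres (1° lat = 111600 m, cos φ = 0.436106): observed ΔN = -161.8 m, observed ΔE = -12.7 m.
Subtracting the expected shift leaves a residual of -161.8 − (-118) = -43.8 m north and -12.7 − (-34) = 21.3 m east.
Residual distance = √((-43.8)² + 21.3²) = 48.7 m.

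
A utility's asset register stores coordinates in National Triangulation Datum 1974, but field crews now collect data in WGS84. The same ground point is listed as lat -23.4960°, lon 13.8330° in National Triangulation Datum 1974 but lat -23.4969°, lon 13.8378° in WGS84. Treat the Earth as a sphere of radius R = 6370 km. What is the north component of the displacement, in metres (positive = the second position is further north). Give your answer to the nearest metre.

ΔN = -100 m

Δφ = -23.4969° − -23.4960° = -0.0009°; Δλ = 13.8378° − 13.8330° = +0.0048°.
1° along a meridian = πR/180 = 111177 m.
ΔN = Δφ × 111177 = -100.1 m; ΔE = Δλ × 111177 × cos(-23.4960°) = +0.0048 × 111177 × 0.917088 = 489.4 m.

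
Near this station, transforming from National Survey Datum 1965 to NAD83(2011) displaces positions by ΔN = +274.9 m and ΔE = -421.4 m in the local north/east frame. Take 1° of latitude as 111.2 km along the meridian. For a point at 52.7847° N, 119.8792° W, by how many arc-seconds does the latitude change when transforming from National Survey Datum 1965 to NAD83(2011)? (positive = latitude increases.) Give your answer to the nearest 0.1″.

1° of latitude = 111.2 km, so Δφ = 274.9 / 111200 = 0.0024721° = 8.900″.

Δφ = 8.9″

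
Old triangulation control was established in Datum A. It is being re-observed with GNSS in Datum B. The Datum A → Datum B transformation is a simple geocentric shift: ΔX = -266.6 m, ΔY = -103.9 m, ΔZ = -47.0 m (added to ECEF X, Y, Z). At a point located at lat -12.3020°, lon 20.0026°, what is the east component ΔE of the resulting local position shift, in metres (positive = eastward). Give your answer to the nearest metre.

ΔE = -6 m

The local east axis at (φ, λ) is (−sin λ, cos λ, 0), so ΔE = −sin(20.0026°)·(-266.6) + cos(20.0026°)·(-103.9) = -6.44 m.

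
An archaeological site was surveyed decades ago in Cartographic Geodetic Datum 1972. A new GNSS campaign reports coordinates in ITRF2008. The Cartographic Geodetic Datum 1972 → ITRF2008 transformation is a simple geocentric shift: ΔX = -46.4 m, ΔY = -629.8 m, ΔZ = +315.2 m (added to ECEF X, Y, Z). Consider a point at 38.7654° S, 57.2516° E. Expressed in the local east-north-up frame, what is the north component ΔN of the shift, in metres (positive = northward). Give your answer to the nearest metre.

ΔN = -102 m

At φ = -38.7654°, λ = 57.2516°: sin φ = -0.626133, cos φ = 0.779716, sin λ = 0.841054, cos λ = 0.540951.
ΔN = −sin φ cos λ·ΔX − sin φ sin λ·ΔY + cos φ·ΔZ = −(-0.626133)(0.540951)(-46.4) − (-0.626133)(0.841054)(-629.8) + (0.779716)(315.2) = -101.61 m.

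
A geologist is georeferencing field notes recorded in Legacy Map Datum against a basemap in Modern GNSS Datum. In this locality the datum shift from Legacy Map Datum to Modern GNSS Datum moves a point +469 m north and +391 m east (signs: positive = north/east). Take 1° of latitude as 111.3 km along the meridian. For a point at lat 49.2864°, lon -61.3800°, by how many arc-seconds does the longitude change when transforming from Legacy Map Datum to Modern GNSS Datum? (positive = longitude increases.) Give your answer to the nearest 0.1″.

Δλ = 19.4″

At latitude 49.2864°, cos φ = 0.652278.
1° of longitude at this latitude = 111.3 × cos φ = 72.60 km, so Δλ = 391.0 / 72598.6 = 0.0053858° = 19.389″.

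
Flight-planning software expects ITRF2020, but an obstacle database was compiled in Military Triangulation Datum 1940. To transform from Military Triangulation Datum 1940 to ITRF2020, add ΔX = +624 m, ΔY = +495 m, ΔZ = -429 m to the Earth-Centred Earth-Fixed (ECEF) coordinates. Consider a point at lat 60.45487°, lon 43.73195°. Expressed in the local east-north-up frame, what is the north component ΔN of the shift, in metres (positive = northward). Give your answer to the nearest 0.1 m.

ΔN = -901.5 m

At φ = 60.45487°, λ = 43.73195°: sin φ = 0.869968, cos φ = 0.493109, sin λ = 0.691285, cos λ = 0.722582.
ΔN = −sin φ cos λ·ΔX − sin φ sin λ·ΔY + cos φ·ΔZ = −(0.869968)(0.722582)(624) − (0.869968)(0.691285)(495) + (0.493109)(-429) = -901.50 m.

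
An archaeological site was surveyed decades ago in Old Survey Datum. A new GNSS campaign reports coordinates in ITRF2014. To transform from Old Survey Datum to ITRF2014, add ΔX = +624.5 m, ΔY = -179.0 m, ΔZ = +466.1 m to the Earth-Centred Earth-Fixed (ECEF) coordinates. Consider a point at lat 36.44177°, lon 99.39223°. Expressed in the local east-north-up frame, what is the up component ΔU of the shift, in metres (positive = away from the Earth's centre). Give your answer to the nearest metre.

ΔU = 53 m

At φ = 36.44177°, λ = 99.39223°: sin φ = 0.594006, cos φ = 0.804461, sin λ = 0.986594, cos λ = -0.163192.
ΔU = cos φ cos λ·ΔX + cos φ sin λ·ΔY + sin φ·ΔZ = (0.804461)(-0.163192)(624.5) + (0.804461)(0.986594)(-179.0) + (0.594006)(466.1) = 52.81 m.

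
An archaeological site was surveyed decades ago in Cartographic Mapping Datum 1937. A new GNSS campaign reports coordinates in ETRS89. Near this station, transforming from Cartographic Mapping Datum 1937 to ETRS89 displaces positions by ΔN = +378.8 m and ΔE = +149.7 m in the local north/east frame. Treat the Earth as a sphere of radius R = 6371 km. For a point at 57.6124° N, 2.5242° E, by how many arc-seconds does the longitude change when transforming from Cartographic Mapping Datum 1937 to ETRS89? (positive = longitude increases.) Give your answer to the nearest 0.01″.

Δλ = 9.05″

At latitude 57.6124°, cos φ = 0.535644.
One radian of longitude at latitude φ spans R cos φ, so Δλ = ΔE / (R cos φ) = 149.7 / (6371000 × 0.535644) = 4.3867e-05 rad = 9.048″.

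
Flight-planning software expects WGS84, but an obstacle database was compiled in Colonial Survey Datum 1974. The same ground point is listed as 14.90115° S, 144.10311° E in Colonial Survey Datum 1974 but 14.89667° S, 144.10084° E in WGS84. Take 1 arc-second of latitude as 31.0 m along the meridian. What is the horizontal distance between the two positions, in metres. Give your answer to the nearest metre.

Δφ = -14.89667° − -14.90115° = +0.00448°; Δλ = 144.10084° − 144.10311° = -0.00227°.
1° of latitude = 3600 × 31.00 = 111600 m.
ΔN = Δφ × 111600 = 500.0 m; ΔE = Δλ × 111600 × cos(-14.90115°) = -0.00227 × 111600 × 0.966371 = -244.8 m.
Distance = √(ΔE² + ΔN²) = √((-244.8)² + 500.0²) = 556.7 m.

557 m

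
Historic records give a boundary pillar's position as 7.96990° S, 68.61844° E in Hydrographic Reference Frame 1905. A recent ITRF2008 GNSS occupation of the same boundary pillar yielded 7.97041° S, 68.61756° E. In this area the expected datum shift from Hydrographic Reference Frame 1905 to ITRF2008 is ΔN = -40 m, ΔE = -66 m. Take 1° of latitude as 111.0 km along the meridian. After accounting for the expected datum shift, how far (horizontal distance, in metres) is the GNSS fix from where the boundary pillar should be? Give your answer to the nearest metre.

35 m

Observed coordinate differences: Δφ = -0.00051°, Δλ = -0.00088°.
Converting to metres (1° lat = 111000 m, cos φ = 0.990341): observed ΔN = -56.6 m, observed ΔE = -96.7 m.
Subtracting the expected shift leaves a residual of -56.6 − (-40) = -16.6 m north and -96.7 − (-66) = -30.7 m east.
Residual distance = √((-16.6)² + (-30.7)²) = 34.9 m.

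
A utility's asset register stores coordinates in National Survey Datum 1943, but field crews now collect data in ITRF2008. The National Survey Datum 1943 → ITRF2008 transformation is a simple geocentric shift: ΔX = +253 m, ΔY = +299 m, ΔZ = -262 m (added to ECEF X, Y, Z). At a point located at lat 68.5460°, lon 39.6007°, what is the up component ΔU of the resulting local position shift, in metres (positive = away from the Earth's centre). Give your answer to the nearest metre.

ΔU = -103 m

At φ = 68.5460°, λ = 39.6007°: sin φ = 0.930712, cos φ = 0.365754, sin λ = 0.637433, cos λ = 0.770505.
ΔU = cos φ cos λ·ΔX + cos φ sin λ·ΔY + sin φ·ΔZ = (0.365754)(0.770505)(253) + (0.365754)(0.637433)(299) + (0.930712)(-262) = -102.84 m.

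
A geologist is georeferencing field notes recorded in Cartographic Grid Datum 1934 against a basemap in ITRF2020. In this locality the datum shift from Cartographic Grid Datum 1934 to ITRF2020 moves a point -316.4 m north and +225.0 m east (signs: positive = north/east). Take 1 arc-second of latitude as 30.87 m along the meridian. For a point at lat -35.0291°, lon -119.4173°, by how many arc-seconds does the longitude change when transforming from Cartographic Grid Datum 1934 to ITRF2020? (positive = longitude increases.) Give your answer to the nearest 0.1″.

At latitude -35.0291°, cos φ = 0.818861.
1″ of longitude at this latitude = 30.87 × cos φ = 25.2782 m, so Δλ = 225.0 / 25.2782 = 8.901″.

Δλ = 8.9″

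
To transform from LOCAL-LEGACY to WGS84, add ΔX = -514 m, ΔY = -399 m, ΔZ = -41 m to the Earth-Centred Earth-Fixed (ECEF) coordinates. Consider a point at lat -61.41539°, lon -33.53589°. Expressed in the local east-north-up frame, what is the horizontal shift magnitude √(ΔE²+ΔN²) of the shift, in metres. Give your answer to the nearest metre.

At φ = -61.41539°, λ = -33.53589°: sin φ = -0.878112, cos φ = 0.478456, sin λ = -0.552459, cos λ = 0.833540.
ΔE = −sin λ·ΔX + cos λ·ΔY = −(-0.552459)·(-514) + (0.833540)·(-399) = -616.55 m.
ΔN = −sin φ cos λ·ΔX − sin φ sin λ·ΔY + cos φ·ΔZ = −(-0.878112)(0.833540)(-514) − (-0.878112)(-0.552459)(-399) + (0.478456)(-41) = -202.27 m.
Horizontal magnitude = √(ΔE² + ΔN²) = √((-616.55)² + (-202.27)²) = 648.88 m.

649 m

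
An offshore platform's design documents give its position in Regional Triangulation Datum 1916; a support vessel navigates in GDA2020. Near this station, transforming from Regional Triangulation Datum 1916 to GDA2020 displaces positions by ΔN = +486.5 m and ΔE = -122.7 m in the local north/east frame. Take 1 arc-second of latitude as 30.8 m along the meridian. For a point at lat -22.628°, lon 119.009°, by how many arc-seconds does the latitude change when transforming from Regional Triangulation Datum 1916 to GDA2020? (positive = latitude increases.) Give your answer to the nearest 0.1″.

1″ of latitude = 30.80 m, so Δφ = 486.5 / 30.80 = 15.795″.

Δφ = 15.8″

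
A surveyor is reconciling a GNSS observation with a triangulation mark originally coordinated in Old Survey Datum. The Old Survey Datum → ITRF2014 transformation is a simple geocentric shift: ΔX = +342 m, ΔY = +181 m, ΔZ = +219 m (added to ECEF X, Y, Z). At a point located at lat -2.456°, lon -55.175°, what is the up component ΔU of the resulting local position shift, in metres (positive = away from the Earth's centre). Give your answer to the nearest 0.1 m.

ΔU = 37.3 m

The local up (radial) axis is (cos φ cos λ, cos φ sin λ, sin φ), giving ΔU = 195.127 − 148.446 − 9.385 = 37.30 m.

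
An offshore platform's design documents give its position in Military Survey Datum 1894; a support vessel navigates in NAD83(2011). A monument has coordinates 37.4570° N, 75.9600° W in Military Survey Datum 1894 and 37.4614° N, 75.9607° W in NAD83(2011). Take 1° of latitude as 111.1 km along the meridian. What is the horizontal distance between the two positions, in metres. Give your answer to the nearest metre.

Δφ = 37.4614° − 37.4570° = +0.0044°; Δλ = -75.9607° − -75.9600° = -0.0007°.
ΔN = Δφ × 111100 = 488.8 m; ΔE = Δλ × 111100 × cos(37.4570°) = -0.0007 × 111100 × 0.793810 = -61.7 m.
Distance = √(ΔE² + ΔN²) = √((-61.7)² + 488.8²) = 492.7 m.

493 m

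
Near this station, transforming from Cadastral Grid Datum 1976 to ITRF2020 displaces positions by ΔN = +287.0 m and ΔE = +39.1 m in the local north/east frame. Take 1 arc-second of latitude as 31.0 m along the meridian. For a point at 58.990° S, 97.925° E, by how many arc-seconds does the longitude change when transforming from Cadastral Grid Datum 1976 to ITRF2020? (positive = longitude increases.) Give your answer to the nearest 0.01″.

At latitude -58.990°, cos φ = 0.515188.
1″ of longitude at this latitude = 31.00 × cos φ = 15.9708 m, so Δλ = 39.1 / 15.9708 = 2.448″.

Δλ = 2.45″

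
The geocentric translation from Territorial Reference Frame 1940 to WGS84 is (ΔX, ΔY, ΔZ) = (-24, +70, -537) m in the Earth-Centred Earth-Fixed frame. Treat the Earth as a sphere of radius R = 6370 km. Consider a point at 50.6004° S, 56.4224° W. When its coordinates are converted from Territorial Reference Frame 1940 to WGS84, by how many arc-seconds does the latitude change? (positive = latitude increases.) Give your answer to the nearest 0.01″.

Δφ = -12.83″

sin φ = -0.772738, cos φ = 0.634725, sin λ = -0.833138, cos λ = 0.553066.
North component: ΔN = −sin φ cos λ·ΔX − sin φ sin λ·ΔY + cos φ·ΔZ = −(-0.772738)(0.553066)(-24) − (-0.772738)(-0.833138)(70) + (0.634725)(-537) = -396.17 m.
1° of latitude spans πR/180 = 111177 m, so Δφ = -396.17 / 111177 × 3600 = -12.828″.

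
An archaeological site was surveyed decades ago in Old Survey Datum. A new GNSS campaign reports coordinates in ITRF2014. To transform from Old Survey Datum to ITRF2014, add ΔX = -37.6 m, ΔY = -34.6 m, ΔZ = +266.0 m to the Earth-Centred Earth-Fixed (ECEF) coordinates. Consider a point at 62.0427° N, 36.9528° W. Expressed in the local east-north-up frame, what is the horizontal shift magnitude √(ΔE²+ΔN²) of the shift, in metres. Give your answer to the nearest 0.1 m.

142.1 m

The local east axis at (φ, λ) is (−sin λ, cos λ, 0), so ΔE = −sin(-36.9528°)·(-37.6) + cos(-36.9528°)·(-34.6) = -50.25 m.
The local north axis is (−sin φ cos λ, −sin φ sin λ, cos φ), giving ΔN = 26.541 − 18.373 + 124.704 = 132.87 m.
Horizontal magnitude = √(ΔE² + ΔN²) = √((-50.25)² + 132.87²) = 142.06 m.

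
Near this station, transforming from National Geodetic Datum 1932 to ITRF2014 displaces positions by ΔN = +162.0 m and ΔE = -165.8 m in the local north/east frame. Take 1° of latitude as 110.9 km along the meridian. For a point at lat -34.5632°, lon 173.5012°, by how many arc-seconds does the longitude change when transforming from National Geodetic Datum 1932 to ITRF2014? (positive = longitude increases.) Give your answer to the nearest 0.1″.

Δλ = -6.5″

At latitude -34.5632°, cos φ = 0.823501.
1° of longitude at this latitude = 110.9 × cos φ = 91.33 km, so Δλ = -165.8 / 91326.3 = -0.0018155° = -6.536″.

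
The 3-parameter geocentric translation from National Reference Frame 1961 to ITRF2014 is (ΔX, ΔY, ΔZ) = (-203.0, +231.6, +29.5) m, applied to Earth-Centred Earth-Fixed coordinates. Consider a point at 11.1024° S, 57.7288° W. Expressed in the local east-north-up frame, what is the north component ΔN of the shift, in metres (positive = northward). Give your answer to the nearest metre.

At φ = -11.1024°, λ = -57.7288°: sin φ = -0.192563, cos φ = 0.981285, sin λ = -0.845530, cos λ = 0.533927.
ΔN = −sin φ cos λ·ΔX − sin φ sin λ·ΔY + cos φ·ΔZ = −(-0.192563)(0.533927)(-203.0) − (-0.192563)(-0.845530)(231.6) + (0.981285)(29.5) = -29.63 m.

ΔN = -30 m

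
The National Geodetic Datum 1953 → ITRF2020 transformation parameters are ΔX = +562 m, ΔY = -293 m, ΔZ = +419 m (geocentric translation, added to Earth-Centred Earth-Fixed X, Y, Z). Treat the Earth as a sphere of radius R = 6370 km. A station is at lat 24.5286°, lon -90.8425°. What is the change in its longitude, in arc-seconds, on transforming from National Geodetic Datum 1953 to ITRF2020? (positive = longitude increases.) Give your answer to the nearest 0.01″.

Δλ = 20.15″

sin φ = 0.415147, cos φ = 0.909754, sin λ = -0.999892, cos λ = -0.014704.
East component: ΔE = −sin λ·ΔX + cos λ·ΔY = −(-0.999892)(562) + (-0.014704)(-293) = 566.25 m.
1° of latitude spans πR/180 = 111177 m; at latitude φ, 1° of longitude spans that × cos φ = 101144.2 m, so Δλ = 566.25 / 101144.2 × 3600 = 20.154″.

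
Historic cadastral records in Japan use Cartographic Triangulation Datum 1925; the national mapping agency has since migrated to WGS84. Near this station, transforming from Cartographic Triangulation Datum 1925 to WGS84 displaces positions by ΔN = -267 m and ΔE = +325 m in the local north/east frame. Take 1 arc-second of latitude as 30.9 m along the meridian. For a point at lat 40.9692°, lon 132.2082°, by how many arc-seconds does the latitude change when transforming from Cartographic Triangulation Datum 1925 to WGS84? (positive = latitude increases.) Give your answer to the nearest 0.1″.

1″ of latitude = 30.90 m, so Δφ = -267.0 / 30.90 = -8.641″.

Δφ = -8.6″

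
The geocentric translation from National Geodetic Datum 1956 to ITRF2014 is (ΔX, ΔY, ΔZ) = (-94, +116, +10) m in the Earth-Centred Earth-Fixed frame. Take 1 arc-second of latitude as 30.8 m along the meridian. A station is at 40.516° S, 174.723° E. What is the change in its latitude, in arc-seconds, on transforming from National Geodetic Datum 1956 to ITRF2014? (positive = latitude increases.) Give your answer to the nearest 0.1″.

Δφ = 2.4″

sin φ = -0.649660, cos φ = 0.760225, sin λ = 0.091971, cos λ = -0.995762.
North component: ΔN = −sin φ cos λ·ΔX − sin φ sin λ·ΔY + cos φ·ΔZ = −(-0.649660)(-0.995762)(-94) − (-0.649660)(0.091971)(116) + (0.760225)(10) = 75.34 m.
1° of latitude spans 3600 × 30.80 = 110880 m, so Δφ = 75.34 / 110880 × 3600 = 2.446″.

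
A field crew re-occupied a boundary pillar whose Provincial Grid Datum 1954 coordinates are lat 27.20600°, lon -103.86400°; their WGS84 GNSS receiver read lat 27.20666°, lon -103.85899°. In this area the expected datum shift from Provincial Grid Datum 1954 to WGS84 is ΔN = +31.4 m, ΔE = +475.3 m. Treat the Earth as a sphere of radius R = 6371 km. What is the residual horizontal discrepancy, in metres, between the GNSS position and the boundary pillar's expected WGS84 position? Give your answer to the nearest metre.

Observed coordinate differences: Δφ = +0.00066°, Δλ = +0.00501°.
Converting to metres (1° lat = 111195 m, cos φ = 0.889369): observed ΔN = 73.4 m, observed ΔE = 495.5 m.
Subtracting the expected shift leaves a residual of 73.4 − (31.4) = 42.0 m north and 495.5 − (475.3) = 20.2 m east.
Residual distance = √(42.0² + 20.2²) = 46.6 m.

47 m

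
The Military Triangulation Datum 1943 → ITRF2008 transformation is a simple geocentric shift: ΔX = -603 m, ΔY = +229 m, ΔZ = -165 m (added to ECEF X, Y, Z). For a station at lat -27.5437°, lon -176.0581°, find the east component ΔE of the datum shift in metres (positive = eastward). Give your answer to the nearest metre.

ΔE = -270 m

At φ = -27.5437°, λ = -176.0581°: sin φ = -0.462425, cos φ = 0.886658, sin λ = -0.068745, cos λ = -0.997634.
ΔE = −sin λ·ΔX + cos λ·ΔY = −(-0.068745)·(-603) + (-0.997634)·(229) = -269.91 m.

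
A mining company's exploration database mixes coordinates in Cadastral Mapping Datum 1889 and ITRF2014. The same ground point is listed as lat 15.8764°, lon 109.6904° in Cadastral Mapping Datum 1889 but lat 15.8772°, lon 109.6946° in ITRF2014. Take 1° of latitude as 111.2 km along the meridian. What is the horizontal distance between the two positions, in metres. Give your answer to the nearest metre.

Δφ = 15.8772° − 15.8764° = +0.0008°; Δλ = 109.6946° − 109.6904° = +0.0042°.
ΔN = Δφ × 111200 = 89.0 m; ΔE = Δλ × 111200 × cos(15.8764°) = +0.0042 × 111200 × 0.961854 = 449.2 m.
Distance = √(ΔE² + ΔN²) = √(449.2² + 89.0²) = 457.9 m.

458 m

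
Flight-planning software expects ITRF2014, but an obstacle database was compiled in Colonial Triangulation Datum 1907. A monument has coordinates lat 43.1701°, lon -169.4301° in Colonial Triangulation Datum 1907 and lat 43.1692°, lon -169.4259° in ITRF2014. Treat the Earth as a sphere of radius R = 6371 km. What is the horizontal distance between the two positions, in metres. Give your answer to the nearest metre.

Δφ = 43.1692° − 43.1701° = -0.0009°; Δλ = -169.4259° − -169.4301° = +0.0042°.
1° along a meridian = πR/180 = 111195 m.
ΔN = Δφ × 111195 = -100.1 m; ΔE = Δλ × 111195 × cos(43.1701°) = +0.0042 × 111195 × 0.729326 = 340.6 m.
Distance = √(ΔE² + ΔN²) = √(340.6² + (-100.1)²) = 355.0 m.

355 m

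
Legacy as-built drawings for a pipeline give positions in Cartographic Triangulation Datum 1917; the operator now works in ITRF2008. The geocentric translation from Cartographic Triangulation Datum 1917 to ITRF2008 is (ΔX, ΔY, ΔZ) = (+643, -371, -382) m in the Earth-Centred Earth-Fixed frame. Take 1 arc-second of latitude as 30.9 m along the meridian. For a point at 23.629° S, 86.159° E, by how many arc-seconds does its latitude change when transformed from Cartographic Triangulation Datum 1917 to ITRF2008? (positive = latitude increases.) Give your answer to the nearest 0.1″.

sin φ = -0.400813, cos φ = 0.916160, sin λ = 0.997754, cos λ = 0.066988.
North component: ΔN = −sin φ cos λ·ΔX − sin φ sin λ·ΔY + cos φ·ΔZ = −(-0.400813)(0.066988)(643) − (-0.400813)(0.997754)(-371) + (0.916160)(-382) = -481.08 m.
1° of latitude spans 3600 × 30.90 = 111240 m, so Δφ = -481.08 / 111240 × 3600 = -15.569″.

Δφ = -15.6″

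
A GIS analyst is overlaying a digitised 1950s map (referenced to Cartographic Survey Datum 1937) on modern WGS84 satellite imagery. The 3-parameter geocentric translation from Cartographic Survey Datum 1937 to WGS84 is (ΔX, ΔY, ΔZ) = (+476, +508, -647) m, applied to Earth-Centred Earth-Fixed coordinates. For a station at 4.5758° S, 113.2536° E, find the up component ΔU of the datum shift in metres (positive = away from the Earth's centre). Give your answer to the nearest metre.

The local up (radial) axis is (cos φ cos λ, cos φ sin λ, sin φ), giving ΔU = -187.327 + 465.246 + 51.616 = 329.54 m.

ΔU = 330 m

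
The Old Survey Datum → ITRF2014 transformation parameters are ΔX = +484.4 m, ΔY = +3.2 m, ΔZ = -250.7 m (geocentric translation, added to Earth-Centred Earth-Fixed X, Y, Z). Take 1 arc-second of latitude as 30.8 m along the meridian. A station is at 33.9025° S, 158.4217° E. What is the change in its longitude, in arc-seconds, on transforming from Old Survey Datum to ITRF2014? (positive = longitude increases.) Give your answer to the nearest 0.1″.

Δλ = -7.1″

sin φ = -0.557781, cos φ = 0.829988, sin λ = 0.367772, cos λ = -0.929916.
East component: ΔE = −sin λ·ΔX + cos λ·ΔY = −(0.367772)(484.4) + (-0.929916)(3.2) = -181.12 m.
1° of latitude spans 3600 × 30.80 = 110880 m; at latitude φ, 1° of longitude spans that × cos φ = 92029.1 m, so Δλ = -181.12 / 92029.1 × 3600 = -7.085″.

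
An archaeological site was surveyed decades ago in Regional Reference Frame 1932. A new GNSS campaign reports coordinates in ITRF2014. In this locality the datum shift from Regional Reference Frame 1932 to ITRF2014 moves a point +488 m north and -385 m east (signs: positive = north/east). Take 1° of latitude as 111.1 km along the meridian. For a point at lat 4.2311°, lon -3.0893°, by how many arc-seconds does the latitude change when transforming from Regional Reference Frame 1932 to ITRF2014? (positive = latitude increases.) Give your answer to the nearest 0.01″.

1° of latitude = 111.1 km, so Δφ = 488.0 / 111100 = 0.0043924° = 15.813″.

Δφ = 15.81″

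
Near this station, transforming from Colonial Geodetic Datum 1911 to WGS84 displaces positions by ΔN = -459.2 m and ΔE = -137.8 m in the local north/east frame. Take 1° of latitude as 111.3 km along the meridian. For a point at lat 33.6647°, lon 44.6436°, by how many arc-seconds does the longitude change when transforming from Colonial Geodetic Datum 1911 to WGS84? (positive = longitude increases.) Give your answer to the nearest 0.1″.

Δλ = -5.4″

At latitude 33.6647°, cos φ = 0.832296.
1° of longitude at this latitude = 111.3 × cos φ = 92.63 km, so Δλ = -137.8 / 92634.5 = -0.0014876° = -5.355″.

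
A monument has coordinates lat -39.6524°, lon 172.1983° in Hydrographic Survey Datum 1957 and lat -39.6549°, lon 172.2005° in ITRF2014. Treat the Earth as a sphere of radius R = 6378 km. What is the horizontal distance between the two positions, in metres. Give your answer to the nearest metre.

Δφ = -39.6549° − -39.6524° = -0.0025°; Δλ = 172.2005° − 172.1983° = +0.0022°.
1° along a meridian = πR/180 = 111317 m.
ΔN = Δφ × 111317 = -278.3 m; ΔE = Δλ × 111317 × cos(-39.6524°) = +0.0022 × 111317 × 0.769930 = 188.6 m.
Distance = √(ΔE² + ΔN²) = √(188.6² + (-278.3)²) = 336.2 m.

336 m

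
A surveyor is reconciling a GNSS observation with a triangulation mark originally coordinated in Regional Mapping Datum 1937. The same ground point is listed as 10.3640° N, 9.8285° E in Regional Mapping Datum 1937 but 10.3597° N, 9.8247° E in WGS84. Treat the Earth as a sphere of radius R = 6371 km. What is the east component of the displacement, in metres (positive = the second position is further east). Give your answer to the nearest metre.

Δφ = 10.3597° − 10.3640° = -0.0043°; Δλ = 9.8247° − 9.8285° = -0.0038°.
1° along a meridian = πR/180 = 111195 m.
ΔN = Δφ × 111195 = -478.1 m; ΔE = Δλ × 111195 × cos(10.3640°) = -0.0038 × 111195 × 0.983685 = -415.6 m.

ΔE = -416 m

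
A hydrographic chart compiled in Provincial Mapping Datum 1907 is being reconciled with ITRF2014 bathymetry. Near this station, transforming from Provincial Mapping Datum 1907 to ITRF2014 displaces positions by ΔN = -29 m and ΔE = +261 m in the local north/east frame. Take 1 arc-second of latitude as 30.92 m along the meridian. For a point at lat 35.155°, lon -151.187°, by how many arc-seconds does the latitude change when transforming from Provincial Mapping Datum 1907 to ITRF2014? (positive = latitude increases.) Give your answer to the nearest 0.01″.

Δφ = -0.94″

1″ of latitude = 30.92 m, so Δφ = -29.0 / 30.92 = -0.938″.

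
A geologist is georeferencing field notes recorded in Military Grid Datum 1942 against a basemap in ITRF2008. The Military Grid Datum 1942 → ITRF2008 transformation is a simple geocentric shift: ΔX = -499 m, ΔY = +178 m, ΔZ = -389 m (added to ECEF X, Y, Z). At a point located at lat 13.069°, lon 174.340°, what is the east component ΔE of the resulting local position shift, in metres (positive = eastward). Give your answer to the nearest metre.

ΔE = -128 m

At φ = 13.069°, λ = 174.340°: sin φ = 0.226124, cos φ = 0.974098, sin λ = 0.098625, cos λ = -0.995125.
ΔE = −sin λ·ΔX + cos λ·ΔY = −(0.098625)·(-499) + (-0.995125)·(178) = -127.92 m.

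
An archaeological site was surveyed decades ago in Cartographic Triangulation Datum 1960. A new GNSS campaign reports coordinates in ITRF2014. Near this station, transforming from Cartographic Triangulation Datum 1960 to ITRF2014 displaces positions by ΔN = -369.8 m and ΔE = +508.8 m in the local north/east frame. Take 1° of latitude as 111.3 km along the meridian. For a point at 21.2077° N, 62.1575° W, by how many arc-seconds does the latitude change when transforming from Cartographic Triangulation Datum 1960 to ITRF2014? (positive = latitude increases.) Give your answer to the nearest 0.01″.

Δφ = -11.96″

1° of latitude = 111.3 km, so Δφ = -369.8 / 111300 = -0.0033226° = -11.961″.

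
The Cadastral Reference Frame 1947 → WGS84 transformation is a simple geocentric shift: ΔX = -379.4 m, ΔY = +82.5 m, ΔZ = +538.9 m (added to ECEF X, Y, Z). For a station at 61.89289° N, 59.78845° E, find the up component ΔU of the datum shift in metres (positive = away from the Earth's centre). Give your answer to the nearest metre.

ΔU = 419 m

At φ = 61.89289°, λ = 59.78845°: sin φ = 0.882068, cos φ = 0.471121, sin λ = 0.864173, cos λ = 0.503194.
ΔU = cos φ cos λ·ΔX + cos φ sin λ·ΔY + sin φ·ΔZ = (0.471121)(0.503194)(-379.4) + (0.471121)(0.864173)(82.5) + (0.882068)(538.9) = 418.99 m.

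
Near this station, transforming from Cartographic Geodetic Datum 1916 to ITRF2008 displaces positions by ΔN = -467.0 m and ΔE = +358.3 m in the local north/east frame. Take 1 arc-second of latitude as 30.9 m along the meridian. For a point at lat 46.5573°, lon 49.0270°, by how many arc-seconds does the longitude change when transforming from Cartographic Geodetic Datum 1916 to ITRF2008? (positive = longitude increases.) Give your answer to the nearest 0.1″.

Δλ = 16.9″

At latitude 46.5573°, cos φ = 0.687629.
1″ of longitude at this latitude = 30.90 × cos φ = 21.2477 m, so Δλ = 358.3 / 21.2477 = 16.863″.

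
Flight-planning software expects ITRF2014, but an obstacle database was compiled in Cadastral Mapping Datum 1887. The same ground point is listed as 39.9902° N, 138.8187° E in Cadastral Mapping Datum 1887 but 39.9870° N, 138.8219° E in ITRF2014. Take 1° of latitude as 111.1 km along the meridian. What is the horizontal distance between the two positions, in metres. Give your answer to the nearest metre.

Δφ = 39.9870° − 39.9902° = -0.0032°; Δλ = 138.8219° − 138.8187° = +0.0032°.
ΔN = Δφ × 111100 = -355.5 m; ΔE = Δλ × 111100 × cos(39.9902°) = +0.0032 × 111100 × 0.766154 = 272.4 m.
Distance = √(ΔE² + ΔN²) = √(272.4² + (-355.5)²) = 447.9 m.

448 m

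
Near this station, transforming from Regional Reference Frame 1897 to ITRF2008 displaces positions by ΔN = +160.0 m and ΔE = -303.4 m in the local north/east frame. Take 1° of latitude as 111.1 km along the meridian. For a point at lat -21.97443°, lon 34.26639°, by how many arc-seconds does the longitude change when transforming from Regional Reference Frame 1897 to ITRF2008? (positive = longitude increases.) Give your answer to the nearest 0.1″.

Δλ = -10.6″

At latitude -21.97443°, cos φ = 0.927351.
1° of longitude at this latitude = 111.1 × cos φ = 103.03 km, so Δλ = -303.4 / 103028.7 = -0.0029448° = -10.601″.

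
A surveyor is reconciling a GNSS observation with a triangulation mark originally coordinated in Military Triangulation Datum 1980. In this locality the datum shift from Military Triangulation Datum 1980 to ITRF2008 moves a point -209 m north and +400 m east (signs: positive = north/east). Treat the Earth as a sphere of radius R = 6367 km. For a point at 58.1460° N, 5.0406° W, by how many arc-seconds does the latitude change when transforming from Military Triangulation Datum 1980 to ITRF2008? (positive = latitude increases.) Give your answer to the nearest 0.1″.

Δφ = -6.8″

On a sphere of radius R, 1 rad of latitude = R, so Δφ = ΔN / R = -209.0 / 6367000 = -3.2826e-05 rad = -6.771″.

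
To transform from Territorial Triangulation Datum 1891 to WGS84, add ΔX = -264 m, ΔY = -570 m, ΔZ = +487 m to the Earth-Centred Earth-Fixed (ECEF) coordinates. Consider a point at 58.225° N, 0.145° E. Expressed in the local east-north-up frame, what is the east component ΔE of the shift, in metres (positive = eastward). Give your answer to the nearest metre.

At φ = 58.225°, λ = 0.145°: sin φ = 0.850123, cos φ = 0.526585, sin λ = 0.002531, cos λ = 0.999997.
ΔE = −sin λ·ΔX + cos λ·ΔY = −(0.002531)·(-264) + (0.999997)·(-570) = -569.33 m.

ΔE = -569 m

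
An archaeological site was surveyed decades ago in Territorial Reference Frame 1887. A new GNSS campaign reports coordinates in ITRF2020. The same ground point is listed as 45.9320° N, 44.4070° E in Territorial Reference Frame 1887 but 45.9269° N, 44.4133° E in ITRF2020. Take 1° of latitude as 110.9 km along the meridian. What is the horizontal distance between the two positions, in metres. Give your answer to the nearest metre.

746 m

Δφ = 45.9269° − 45.9320° = -0.0051°; Δλ = 44.4133° − 44.4070° = +0.0063°.
ΔN = Δφ × 110900 = -565.6 m; ΔE = Δλ × 110900 × cos(45.9320°) = +0.0063 × 110900 × 0.695512 = 485.9 m.
Distance = √(ΔE² + ΔN²) = √(485.9² + (-565.6)²) = 745.7 m.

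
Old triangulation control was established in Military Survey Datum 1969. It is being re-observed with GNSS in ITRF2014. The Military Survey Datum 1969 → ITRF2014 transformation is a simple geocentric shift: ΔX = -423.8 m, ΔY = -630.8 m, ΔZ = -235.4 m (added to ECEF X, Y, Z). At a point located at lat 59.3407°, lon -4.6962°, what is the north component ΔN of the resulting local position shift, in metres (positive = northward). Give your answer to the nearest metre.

At φ = 59.3407°, λ = -4.6962°: sin φ = 0.860215, cos φ = 0.509932, sin λ = -0.081872, cos λ = 0.996643.
ΔN = −sin φ cos λ·ΔX − sin φ sin λ·ΔY + cos φ·ΔZ = −(0.860215)(0.996643)(-423.8) − (0.860215)(-0.081872)(-630.8) + (0.509932)(-235.4) = 198.87 m.

ΔN = 199 m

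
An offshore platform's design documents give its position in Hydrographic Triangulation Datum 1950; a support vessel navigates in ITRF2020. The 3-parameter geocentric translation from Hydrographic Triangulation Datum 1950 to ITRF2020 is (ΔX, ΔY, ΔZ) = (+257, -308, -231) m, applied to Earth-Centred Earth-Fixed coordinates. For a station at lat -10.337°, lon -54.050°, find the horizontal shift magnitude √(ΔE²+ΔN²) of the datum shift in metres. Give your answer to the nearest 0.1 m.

At φ = -10.337°, λ = -54.050°: sin φ = -0.179438, cos φ = 0.983769, sin λ = -0.809530, cos λ = 0.587079.
ΔE = −sin λ·ΔX + cos λ·ΔY = −(-0.809530)·(257) + (0.587079)·(-308) = 27.23 m.
ΔN = −sin φ cos λ·ΔX − sin φ sin λ·ΔY + cos φ·ΔZ = −(-0.179438)(0.587079)(257) − (-0.179438)(-0.809530)(-308) + (0.983769)(-231) = -155.44 m.
Horizontal magnitude = √(ΔE² + ΔN²) = √(27.23² + (-155.44)²) = 157.80 m.

157.8 m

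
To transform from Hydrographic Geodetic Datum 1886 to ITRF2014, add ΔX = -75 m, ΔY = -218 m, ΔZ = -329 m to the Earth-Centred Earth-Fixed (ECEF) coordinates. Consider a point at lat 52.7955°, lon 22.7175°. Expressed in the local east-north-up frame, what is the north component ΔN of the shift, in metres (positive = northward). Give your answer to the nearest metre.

At φ = 52.7955°, λ = 22.7175°: sin φ = 0.796482, cos φ = 0.604662, sin λ = 0.386188, cos λ = 0.922420.
ΔN = −sin φ cos λ·ΔX − sin φ sin λ·ΔY + cos φ·ΔZ = −(0.796482)(0.922420)(-75) − (0.796482)(0.386188)(-218) + (0.604662)(-329) = -76.78 m.

ΔN = -77 m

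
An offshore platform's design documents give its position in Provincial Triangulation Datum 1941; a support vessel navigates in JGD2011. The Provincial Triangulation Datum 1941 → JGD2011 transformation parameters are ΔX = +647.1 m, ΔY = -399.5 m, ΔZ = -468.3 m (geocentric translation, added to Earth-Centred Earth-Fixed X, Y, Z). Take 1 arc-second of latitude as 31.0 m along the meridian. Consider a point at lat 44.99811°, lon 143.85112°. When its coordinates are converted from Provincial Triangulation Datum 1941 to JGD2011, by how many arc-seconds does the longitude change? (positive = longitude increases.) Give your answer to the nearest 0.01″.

sin φ = 0.707083, cos φ = 0.707130, sin λ = 0.589885, cos λ = -0.807487.
East component: ΔE = −sin λ·ΔX + cos λ·ΔY = −(0.589885)(647.1) + (-0.807487)(-399.5) = -59.12 m.
1° of latitude spans 3600 × 31.00 = 111600 m; at latitude φ, 1° of longitude spans that × cos φ = 78915.7 m, so Δλ = -59.12 / 78915.7 × 3600 = -2.697″.

Δλ = -2.70″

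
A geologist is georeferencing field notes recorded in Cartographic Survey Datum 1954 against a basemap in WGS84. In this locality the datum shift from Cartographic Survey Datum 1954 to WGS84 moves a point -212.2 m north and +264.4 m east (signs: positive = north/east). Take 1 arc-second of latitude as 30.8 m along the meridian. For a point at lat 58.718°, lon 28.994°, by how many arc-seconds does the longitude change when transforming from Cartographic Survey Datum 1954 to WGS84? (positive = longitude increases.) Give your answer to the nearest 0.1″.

At latitude 58.718°, cos φ = 0.519251.
1″ of longitude at this latitude = 30.80 × cos φ = 15.9929 m, so Δλ = 264.4 / 15.9929 = 16.532″.

Δλ = 16.5″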